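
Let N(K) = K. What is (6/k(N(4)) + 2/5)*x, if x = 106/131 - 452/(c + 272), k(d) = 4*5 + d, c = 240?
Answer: -3211/67072 ≈ -0.047874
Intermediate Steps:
k(d) = 20 + d
x = -1235/16768 (x = 106/131 - 452/(240 + 272) = 106*(1/131) - 452/512 = 106/131 - 452*1/512 = 106/131 - 113/128 = -1235/16768 ≈ -0.073652)
(6/k(N(4)) + 2/5)*x = (6/(20 + 4) + 2/5)*(-1235/16768) = (6/24 + 2*(⅕))*(-1235/16768) = (6*(1/24) + ⅖)*(-1235/16768) = (¼ + ⅖)*(-1235/16768) = (13/20)*(-1235/16768) = -3211/67072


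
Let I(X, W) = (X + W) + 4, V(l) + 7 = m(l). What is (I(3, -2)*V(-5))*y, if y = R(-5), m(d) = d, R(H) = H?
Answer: 300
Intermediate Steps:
V(l) = -7 + l
I(X, W) = 4 + W + X (I(X, W) = (W + X) + 4 = 4 + W + X)
y = -5
(I(3, -2)*V(-5))*y = ((4 - 2 + 3)*(-7 - 5))*(-5) = (5*(-12))*(-5) = -60*(-5) = 300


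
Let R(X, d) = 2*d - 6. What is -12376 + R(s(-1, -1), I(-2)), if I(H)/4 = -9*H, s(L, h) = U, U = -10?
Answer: -12238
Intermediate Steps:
s(L, h) = -10
I(H) = -36*H (I(H) = 4*(-9*H) = -36*H)
R(X, d) = -6 + 2*d
-12376 + R(s(-1, -1), I(-2)) = -12376 + (-6 + 2*(-36*(-2))) = -12376 + (-6 + 2*72) = -12376 + (-6 + 144) = -12376 + 138 = -12238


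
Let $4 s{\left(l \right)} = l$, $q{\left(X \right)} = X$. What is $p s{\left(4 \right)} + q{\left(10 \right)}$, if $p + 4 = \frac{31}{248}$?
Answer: $\frac{49}{8} \approx 6.125$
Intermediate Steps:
$s{\left(l \right)} = \frac{l}{4}$
$p = - \frac{31}{8}$ ($p = -4 + \frac{31}{248} = -4 + 31 \cdot \frac{1}{248} = -4 + \frac{1}{8} = - \frac{31}{8} \approx -3.875$)
$p s{\left(4 \right)} + q{\left(10 \right)} = - \frac{31 \cdot \frac{1}{4} \cdot 4}{8} + 10 = \left(- \frac{31}{8}\right) 1 + 10 = - \frac{31}{8} + 10 = \frac{49}{8}$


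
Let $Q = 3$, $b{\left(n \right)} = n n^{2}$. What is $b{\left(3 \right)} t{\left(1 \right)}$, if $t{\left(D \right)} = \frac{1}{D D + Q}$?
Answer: $\frac{27}{4} \approx 6.75$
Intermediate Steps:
$b{\left(n \right)} = n^{3}$
$t{\left(D \right)} = \frac{1}{3 + D^{2}}$ ($t{\left(D \right)} = \frac{1}{D D + 3} = \frac{1}{D^{2} + 3} = \frac{1}{3 + D^{2}}$)
$b{\left(3 \right)} t{\left(1 \right)} = \frac{3^{3}}{3 + 1^{2}} = \frac{27}{3 + 1} = \frac{27}{4}$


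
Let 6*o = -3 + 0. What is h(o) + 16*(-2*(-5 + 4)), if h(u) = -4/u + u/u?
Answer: 41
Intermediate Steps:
o = -½ (o = (-3 + 0)/6 = (⅙)*(-3) = -½ ≈ -0.50000)
h(u) = 1 - 4/u (h(u) = -4/u + 1 = 1 - 4/u)
h(o) + 16*(-2*(-5 + 4)) = (-4 - ½)/(-½) + 16*(-2*(-5 + 4)) = -2*(-9/2) + 16*(-2*(-1)) = 9 + 16*2 = 9 + 32 = 41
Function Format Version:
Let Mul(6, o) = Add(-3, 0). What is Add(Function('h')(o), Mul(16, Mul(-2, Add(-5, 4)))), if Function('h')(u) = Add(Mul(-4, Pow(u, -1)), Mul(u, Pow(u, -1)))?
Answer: 41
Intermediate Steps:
o = Rational(-1, 2) (o = Mul(Rational(1, 6), Add(-3, 0)) = Mul(Rational(1, 6), -3) = Rational(-1, 2) ≈ -0.50000)
Function('h')(u) = Add(1, Mul(-4, Pow(u, -1))) (Function('h')(u) = Add(Mul(-4, Pow(u, -1)), 1) = Add(1, Mul(-4, Pow(u, -1))))
Add(Function('h')(o), Mul(16, Mul(-2, Add(-5, 4)))) = Add(Mul(Pow(Rational(-1, 2), -1), Add(-4, Rational(-1, 2))), Mul(16, Mul(-2, Add(-5, 4)))) = Add(Mul(-2, Rational(-9, 2)), Mul(16, Mul(-2, -1))) = Add(9, Mul(16, 2)) = Add(9, 32) = 41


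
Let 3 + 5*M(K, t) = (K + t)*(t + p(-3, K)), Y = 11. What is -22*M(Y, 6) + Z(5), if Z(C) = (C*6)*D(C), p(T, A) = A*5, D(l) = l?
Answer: -21998/5 ≈ -4399.6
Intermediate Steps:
p(T, A) = 5*A
M(K, t) = -⅗ + (K + t)*(t + 5*K)/5 (M(K, t) = -⅗ + ((K + t)*(t + 5*K))/5 = -⅗ + (K + t)*(t + 5*K)/5)
Z(C) = 6*C² (Z(C) = (C*6)*C = (6*C)*C = 6*C²)
-22*M(Y, 6) + Z(5) = -22*(-⅗ + 11² + (⅕)*6² + (6/5)*11*6) + 6*5² = -22*(-⅗ + 121 + (⅕)*36 + 396/5) + 6*25 = -22*(-⅗ + 121 + 36/5 + 396/5) + 150 = -22*1034/5 + 150 = -22748/5 + 150 = -21998/5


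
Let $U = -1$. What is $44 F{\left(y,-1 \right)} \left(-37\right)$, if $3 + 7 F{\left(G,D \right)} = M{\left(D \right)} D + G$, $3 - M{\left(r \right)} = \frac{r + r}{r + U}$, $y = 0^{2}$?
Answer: $\frac{8140}{7} \approx 1162.9$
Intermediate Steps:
$y = 0$
$M{\left(r \right)} = 3 - \frac{2 r}{-1 + r}$ ($M{\left(r \right)} = 3 - \frac{r + r}{r - 1} = 3 - \frac{2 r}{-1 + r}$)
$F{\left(G,D \right)} = - \frac{3}{7} + \frac{G}{7} + \frac{D \left(-3 + D\right)}{7 \left(-1 + D\right)}$ ($F{\left(G,D \right)} = - \frac{3}{7} + \frac{\frac{-3 + D}{-1 + D} D + G}{7} = - \frac{3}{7} + \frac{\frac{D \left(-3 + D\right)}{-1 + D} + G}{7} = - \frac{3}{7} + \frac{G + \frac{D \left(-3 + D\right)}{-1 + D}}{7} = - \frac{3}{7} + \left(\frac{G}{7} + \frac{D \left(-3 + D\right)}{7 \left(-1 + D\right)}\right) = - \frac{3}{7} + \frac{G}{7} + \frac{D \left(-3 + D\right)}{7 \left(-1 + D\right)}$)
$44 F{\left(y,-1 \right)} \left(-37\right) = 44 \frac{- (-3 - 1) + \left(-1 - 1\right) \left(-3 + 0\right)}{7 \left(-1 - 1\right)} \left(-37\right) = 44 \frac{\left(-1\right) \left(-4\right) - -6}{7 \left(-2\right)} \left(-37\right) = 44 \cdot \frac{1}{7} \left(- \frac{1}{2}\right) \left(4 + 6\right) \left(-37\right) = 44 \cdot \frac{1}{7} \left(- \frac{1}{2}\right) 10 \left(-37\right) = 44 \left(- \frac{5}{7}\right) \left(-37\right) = \left(- \frac{220}{7}\right) \left(-37\right) = \frac{8140}{7}$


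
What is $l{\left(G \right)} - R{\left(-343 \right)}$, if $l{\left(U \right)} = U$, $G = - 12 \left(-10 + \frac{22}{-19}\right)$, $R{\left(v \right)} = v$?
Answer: $\frac{9061}{19} \approx 476.89$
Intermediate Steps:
$G = \frac{2544}{19}$ ($G = - 12 \left(-10 + 22 \left(- \frac{1}{19}\right)\right) = - 12 \left(-10 - \frac{22}{19}\right) = \left(-12\right) \left(- \frac{212}{19}\right) = \frac{2544}{19} \approx 133.89$)
$l{\left(G \right)} - R{\left(-343 \right)} = \frac{2544}{19} - -343 = \frac{2544}{19} + 343 = \frac{9061}{19}$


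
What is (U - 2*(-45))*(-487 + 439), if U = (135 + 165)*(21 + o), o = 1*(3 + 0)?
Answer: -349920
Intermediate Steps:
o = 3 (o = 1*3 = 3)
U = 7200 (U = (135 + 165)*(21 + 3) = 300*24 = 7200)
(U - 2*(-45))*(-487 + 439) = (7200 - 2*(-45))*(-487 + 439) = (7200 + 90)*(-48) = 7290*(-48) = -349920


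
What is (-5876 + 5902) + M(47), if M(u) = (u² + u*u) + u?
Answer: 4491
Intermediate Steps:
M(u) = u + 2*u² (M(u) = (u² + u²) + u = 2*u² + u = u + 2*u²)
(-5876 + 5902) + M(47) = (-5876 + 5902) + 47*(1 + 2*47) = 26 + 47*(1 + 94) = 26 + 47*95 = 26 + 4465 = 4491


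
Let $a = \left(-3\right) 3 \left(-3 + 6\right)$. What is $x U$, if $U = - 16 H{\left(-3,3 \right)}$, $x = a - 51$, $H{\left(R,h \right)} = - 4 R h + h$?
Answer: $48672$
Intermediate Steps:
$H{\left(R,h \right)} = h - 4 R h$ ($H{\left(R,h \right)} = - 4 R h + h = h - 4 R h$)
$a = -27$ ($a = \left(-9\right) 3 = -27$)
$x = -78$ ($x = -27 - 51 = -78$)
$U = -624$ ($U = - 16 \cdot 3 \left(1 - -12\right) = - 16 \cdot 3 \left(1 + 12\right) = - 16 \cdot 3 \cdot 13 = \left(-16\right) 39 = -624$)
$x U = \left(-78\right) \left(-624\right) = 48672$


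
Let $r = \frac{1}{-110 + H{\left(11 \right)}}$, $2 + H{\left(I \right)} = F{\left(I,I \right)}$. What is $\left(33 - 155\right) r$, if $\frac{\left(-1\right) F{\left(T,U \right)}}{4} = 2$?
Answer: $\frac{61}{60} \approx 1.0167$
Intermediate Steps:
$F{\left(T,U \right)} = -8$ ($F{\left(T,U \right)} = \left(-4\right) 2 = -8$)
$H{\left(I \right)} = -10$ ($H{\left(I \right)} = -2 - 8 = -10$)
$r = - \frac{1}{120}$ ($r = \frac{1}{-110 - 10} = \frac{1}{-120} = - \frac{1}{120} \approx -0.0083333$)
$\left(33 - 155\right) r = \left(33 - 155\right) \left(- \frac{1}{120}\right) = \left(-122\right) \left(- \frac{1}{120}\right) = \frac{61}{60}$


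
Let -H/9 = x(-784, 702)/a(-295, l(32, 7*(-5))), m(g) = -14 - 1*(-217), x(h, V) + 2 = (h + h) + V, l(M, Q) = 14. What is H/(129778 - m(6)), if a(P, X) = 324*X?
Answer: 31/2332350 ≈ 1.3291e-5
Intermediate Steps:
x(h, V) = -2 + V + 2*h (x(h, V) = -2 + ((h + h) + V) = -2 + (2*h + V) = -2 + (V + 2*h) = -2 + V + 2*h)
m(g) = 203 (m(g) = -14 + 217 = 203)
H = 31/18 (H = -9*(-2 + 702 + 2*(-784))/(324*14) = -9*(-2 + 702 - 1568)/4536 = -(-7812)/4536 = -9*(-31/162) = 31/18 ≈ 1.7222)
H/(129778 - m(6)) = 31/(18*(129778 - 1*203)) = 31/(18*(129778 - 203)) = (31/18)/129575 = (31/18)*(1/129575) = 31/2332350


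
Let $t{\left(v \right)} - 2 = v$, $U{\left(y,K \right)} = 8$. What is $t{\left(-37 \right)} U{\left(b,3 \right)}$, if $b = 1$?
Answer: $-280$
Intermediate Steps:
$t{\left(v \right)} = 2 + v$
$t{\left(-37 \right)} U{\left(b,3 \right)} = \left(2 - 37\right) 8 = \left(-35\right) 8 = -280$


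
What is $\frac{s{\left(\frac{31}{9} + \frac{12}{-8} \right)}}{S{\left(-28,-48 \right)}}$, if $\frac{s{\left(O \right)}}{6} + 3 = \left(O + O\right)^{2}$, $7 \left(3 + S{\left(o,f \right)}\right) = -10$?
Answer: $- \frac{13748}{837} \approx -16.425$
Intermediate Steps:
$S{\left(o,f \right)} = - \frac{31}{7}$ ($S{\left(o,f \right)} = -3 + \frac{1}{7} \left(-10\right) = -3 - \frac{10}{7} = - \frac{31}{7}$)
$s{\left(O \right)} = -18 + 24 O^{2}$ ($s{\left(O \right)} = -18 + 6 \left(O + O\right)^{2} = -18 + 6 \left(2 O\right)^{2} = -18 + 6 \cdot 4 O^{2} = -18 + 24 O^{2}$)
$\frac{s{\left(\frac{31}{9} + \frac{12}{-8} \right)}}{S{\left(-28,-48 \right)}} = \frac{-18 + 24 \left(\frac{31}{9} + \frac{12}{-8}\right)^{2}}{- \frac{31}{7}} = \left(-18 + 24 \left(31 \cdot \frac{1}{9} + 12 \left(- \frac{1}{8}\right)\right)^{2}\right) \left(- \frac{7}{31}\right) = \left(-18 + 24 \left(\frac{31}{9} - \frac{3}{2}\right)^{2}\right) \left(- \frac{7}{31}\right) = \left(-18 + 24 \left(\frac{35}{18}\right)^{2}\right) \left(- \frac{7}{31}\right) = \left(-18 + 24 \cdot \frac{1225}{324}\right) \left(- \frac{7}{31}\right) = \left(-18 + \frac{2450}{27}\right) \left(- \frac{7}{31}\right) = \frac{1964}{27} \left(- \frac{7}{31}\right) = - \frac{13748}{837}$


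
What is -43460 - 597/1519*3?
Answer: -66017531/1519 ≈ -43461.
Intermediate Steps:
-43460 - 597/1519*3 = -43460 - 1791/1519 = -66017531/1519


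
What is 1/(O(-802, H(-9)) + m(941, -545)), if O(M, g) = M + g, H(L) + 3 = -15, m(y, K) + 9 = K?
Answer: -1/1374 ≈ -0.00072780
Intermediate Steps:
m(y, K) = -9 + K
H(L) = -18 (H(L) = -3 - 15 = -18)
1/(O(-802, H(-9)) + m(941, -545)) = 1/((-802 - 18) + (-9 - 545)) = 1/(-820 - 554) = 1/(-1374) = -1/1374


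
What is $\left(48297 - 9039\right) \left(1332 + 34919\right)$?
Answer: $1423141758$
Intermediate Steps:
$\left(48297 - 9039\right) \left(1332 + 34919\right) = 39258 \cdot 36251 = 1423141758$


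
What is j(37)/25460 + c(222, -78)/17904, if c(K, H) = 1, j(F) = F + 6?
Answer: 198833/113958960 ≈ 0.0017448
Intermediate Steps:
j(F) = 6 + F
j(37)/25460 + c(222, -78)/17904 = (6 + 37)/25460 + 1/17904 = 43*(1/25460) + 1*(1/17904) = 43/25460 + 1/17904 = 198833/113958960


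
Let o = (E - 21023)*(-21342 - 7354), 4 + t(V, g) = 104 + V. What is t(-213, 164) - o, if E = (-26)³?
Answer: -1107637017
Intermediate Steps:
E = -17576
t(V, g) = 100 + V (t(V, g) = -4 + (104 + V) = 100 + V)
o = 1107636904 (o = (-17576 - 21023)*(-21342 - 7354) = -38599*(-28696) = 1107636904)
t(-213, 164) - o = (100 - 213) - 1*1107636904 = -113 - 1107636904 = -1107637017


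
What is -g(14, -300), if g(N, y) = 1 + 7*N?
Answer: -99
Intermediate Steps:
-g(14, -300) = -(1 + 7*14) = -(1 + 98) = -1*99 = -99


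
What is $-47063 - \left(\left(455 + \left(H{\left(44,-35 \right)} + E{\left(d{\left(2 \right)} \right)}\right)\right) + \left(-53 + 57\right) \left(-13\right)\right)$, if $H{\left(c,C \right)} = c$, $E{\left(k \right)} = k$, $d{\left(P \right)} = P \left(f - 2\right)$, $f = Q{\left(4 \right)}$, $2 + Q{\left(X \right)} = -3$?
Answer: $-47496$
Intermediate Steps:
$Q{\left(X \right)} = -5$ ($Q{\left(X \right)} = -2 - 3 = -5$)
$f = -5$
$d{\left(P \right)} = - 7 P$ ($d{\left(P \right)} = P \left(-5 - 2\right) = P \left(-7\right) = - 7 P$)
$-47063 - \left(\left(455 + \left(H{\left(44,-35 \right)} + E{\left(d{\left(2 \right)} \right)}\right)\right) + \left(-53 + 57\right) \left(-13\right)\right) = -47063 - \left(\left(455 + \left(44 - 14\right)\right) + \left(-53 + 57\right) \left(-13\right)\right) = -47063 - \left(\left(455 + \left(44 - 14\right)\right) + 4 \left(-13\right)\right) = -47063 - \left(\left(455 + 30\right) - 52\right) = -47063 - \left(485 - 52\right) = -47063 - 433 = -47496$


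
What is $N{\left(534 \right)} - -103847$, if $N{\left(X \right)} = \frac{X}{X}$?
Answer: $103848$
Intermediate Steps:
$N{\left(X \right)} = 1$
$N{\left(534 \right)} - -103847 = 1 - -103847 = 1 + 103847 = 103848$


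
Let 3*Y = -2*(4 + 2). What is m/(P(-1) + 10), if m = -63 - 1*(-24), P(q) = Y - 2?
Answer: -39/4 ≈ -9.7500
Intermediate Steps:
Y = -4 (Y = (-2*(4 + 2))/3 = (-2*6)/3 = (1/3)*(-12) = -4)
P(q) = -6 (P(q) = -4 - 2 = -6)
m = -39 (m = -63 + 24 = -39)
m/(P(-1) + 10) = -39/(-6 + 10) = -39/4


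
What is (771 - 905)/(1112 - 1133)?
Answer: 134/21 ≈ 6.3810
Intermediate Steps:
(771 - 905)/(1112 - 1133) = -134/(-21) = -1/21*(-134) = 134/21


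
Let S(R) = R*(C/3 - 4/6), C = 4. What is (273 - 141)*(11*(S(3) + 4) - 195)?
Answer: -17028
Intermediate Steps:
S(R) = 2*R/3 (S(R) = R*(4/3 - 4/6) = R*(4*(⅓) - 4*⅙) = R*(4/3 - ⅔) = R*(⅔) = 2*R/3)
(273 - 141)*(11*(S(3) + 4) - 195) = (273 - 141)*(11*((⅔)*3 + 4) - 195) = 132*(11*(2 + 4) - 195) = 132*(11*6 - 195) = 132*(66 - 195) = 132*(-129) = -17028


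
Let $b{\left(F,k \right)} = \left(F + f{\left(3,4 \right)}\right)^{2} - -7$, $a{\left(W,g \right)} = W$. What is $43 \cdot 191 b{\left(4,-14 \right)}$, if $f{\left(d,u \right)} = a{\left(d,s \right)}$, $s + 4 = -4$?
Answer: $459928$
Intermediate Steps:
$s = -8$ ($s = -4 - 4 = -8$)
$f{\left(d,u \right)} = d$
$b{\left(F,k \right)} = 7 + \left(3 + F\right)^{2}$ ($b{\left(F,k \right)} = \left(F + 3\right)^{2} - -7 = \left(3 + F\right)^{2} + 7 = 7 + \left(3 + F\right)^{2}$)
$43 \cdot 191 b{\left(4,-14 \right)} = 43 \cdot 191 \left(7 + \left(3 + 4\right)^{2}\right) = 8213 \left(7 + 7^{2}\right) = 8213 \left(7 + 49\right) = 8213 \cdot 56 = 459928$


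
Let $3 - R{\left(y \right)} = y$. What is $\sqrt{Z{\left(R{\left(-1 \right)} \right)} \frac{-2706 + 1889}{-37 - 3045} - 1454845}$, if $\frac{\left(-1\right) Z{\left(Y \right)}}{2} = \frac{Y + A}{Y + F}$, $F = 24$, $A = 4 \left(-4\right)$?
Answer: $\frac{2 i \sqrt{42321204938467}}{10787} \approx 1206.2 i$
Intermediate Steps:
$A = -16$
$R{\left(y \right)} = 3 - y$
$Z{\left(Y \right)} = - \frac{2 \left(-16 + Y\right)}{24 + Y}$ ($Z{\left(Y \right)} = - 2 \frac{Y - 16}{Y + 24} = - 2 \frac{-16 + Y}{24 + Y} = - \frac{2 \left(-16 + Y\right)}{24 + Y}$)
$\sqrt{Z{\left(R{\left(-1 \right)} \right)} \frac{-2706 + 1889}{-37 - 3045} - 1454845} = \sqrt{\frac{2 \left(16 - \left(3 - -1\right)\right)}{24 + \left(3 - -1\right)} \frac{-2706 + 1889}{-37 - 3045} - 1454845} = \sqrt{\frac{2 \left(16 - \left(3 + 1\right)\right)}{24 + \left(3 + 1\right)} \left(- \frac{817}{-3082}\right) - 1454845} = \sqrt{\frac{2 \left(16 - 4\right)}{24 + 4} \left(\left(-817\right) \left(- \frac{1}{3082}\right)\right) - 1454845} = \sqrt{\frac{2 \left(16 - 4\right)}{28} \cdot \frac{817}{3082} - 1454845} = \sqrt{2 \cdot \frac{1}{28} \cdot 12 \cdot \frac{817}{3082} - 1454845} = \sqrt{\frac{6}{7} \cdot \frac{817}{3082} - 1454845} = \sqrt{\frac{2451}{10787} - 1454845} = \sqrt{- \frac{15693410564}{10787}} = \frac{2 i \sqrt{42321204938467}}{10787}$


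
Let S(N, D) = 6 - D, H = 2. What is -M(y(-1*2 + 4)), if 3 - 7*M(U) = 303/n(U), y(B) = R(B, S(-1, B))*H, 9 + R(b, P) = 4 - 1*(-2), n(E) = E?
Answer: -107/14 ≈ -7.6429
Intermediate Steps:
R(b, P) = -3 (R(b, P) = -9 + (4 - 1*(-2)) = -9 + (4 + 2) = -9 + 6 = -3)
y(B) = -6 (y(B) = -3*2 = -6)
M(U) = 3/7 - 303/(7*U)
-M(y(-1*2 + 4)) = -3*(-101 - 6)/(7*(-6)) = -3*(-1)*(-107)/(7*6) = -1*107/14 = -107/14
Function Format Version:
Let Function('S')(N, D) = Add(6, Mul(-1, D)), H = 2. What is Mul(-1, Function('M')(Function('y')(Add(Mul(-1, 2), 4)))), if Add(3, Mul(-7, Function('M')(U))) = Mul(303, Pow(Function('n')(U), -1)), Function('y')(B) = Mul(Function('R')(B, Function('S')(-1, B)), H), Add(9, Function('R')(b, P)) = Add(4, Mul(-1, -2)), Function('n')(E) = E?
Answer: Rational(-107, 14) ≈ -7.6429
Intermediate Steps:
Function('R')(b, P) = -3 (Function('R')(b, P) = Add(-9, Add(4, Mul(-1, -2))) = Add(-9, Add(4, 2)) = Add(-9, 6) = -3)
Function('y')(B) = -6 (Function('y')(B) = Mul(-3, 2) = -6)
Function('M')(U) = Add(Rational(3, 7), Mul(Rational(-303, 7), Pow(U, -1))) (Function('M')(U) = Add(Rational(3, 7), Mul(Rational(-1, 7), Mul(303, Pow(U, -1)))) = Add(Rational(3, 7), Mul(Rational(-303, 7), Pow(U, -1))))
Mul(-1, Function('M')(Function('y')(Add(Mul(-1, 2), 4)))) = Mul(-1, Mul(Rational(3, 7), Pow(-6, -1), Add(-101, -6))) = Mul(-1, Mul(Rational(3, 7), Rational(-1, 6), -107)) = Mul(-1, Rational(107, 14)) = Rational(-107, 14)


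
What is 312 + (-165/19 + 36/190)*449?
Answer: -332703/95 ≈ -3502.1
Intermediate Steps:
312 + (-165/19 + 36/190)*449 = 312 + (-165*1/19 + 36*(1/190))*449 = 312 + (-165/19 + 18/95)*449 = 312 - 807/95*449 = 312 - 362343/95 = -332703/95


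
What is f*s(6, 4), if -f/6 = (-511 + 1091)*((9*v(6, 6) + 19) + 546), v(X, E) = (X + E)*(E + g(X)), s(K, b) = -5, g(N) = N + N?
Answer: 43656600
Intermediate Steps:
g(N) = 2*N
v(X, E) = (E + X)*(E + 2*X) (v(X, E) = (X + E)*(E + 2*X) = (E + X)*(E + 2*X))
f = -8731320 (f = -6*(-511 + 1091)*((9*(6**2 + 2*6**2 + 3*6*6) + 19) + 546) = -3480*((9*(36 + 2*36 + 108) + 19) + 546) = -3480*((9*(36 + 72 + 108) + 19) + 546) = -3480*((9*216 + 19) + 546) = -3480*((1944 + 19) + 546) = -3480*(1963 + 546) = -3480*2509 = -6*1455220 = -8731320)
f*s(6, 4) = -8731320*(-5) = 43656600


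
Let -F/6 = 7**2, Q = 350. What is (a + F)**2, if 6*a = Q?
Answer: 499849/9 ≈ 55539.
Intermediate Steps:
F = -294 (F = -6*7**2 = -6*49 = -294)
a = 175/3 (a = (1/6)*350 = 175/3 ≈ 58.333)
(a + F)**2 = (175/3 - 294)**2 = (-707/3)**2 = 499849/9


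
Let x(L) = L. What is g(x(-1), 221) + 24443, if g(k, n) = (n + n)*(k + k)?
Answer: 23559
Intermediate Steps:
g(k, n) = 4*k*n (g(k, n) = (2*n)*(2*k) = 4*k*n)
g(x(-1), 221) + 24443 = 4*(-1)*221 + 24443 = -884 + 24443 = 23559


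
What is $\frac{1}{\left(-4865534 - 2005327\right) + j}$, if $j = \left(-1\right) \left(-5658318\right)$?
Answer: $- \frac{1}{1212543} \approx -8.2471 \cdot 10^{-7}$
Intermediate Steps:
$j = 5658318$
$\frac{1}{\left(-4865534 - 2005327\right) + j} = \frac{1}{\left(-4865534 - 2005327\right) + 5658318} = \frac{1}{-6870861 + 5658318} = \frac{1}{-1212543} = - \frac{1}{1212543}$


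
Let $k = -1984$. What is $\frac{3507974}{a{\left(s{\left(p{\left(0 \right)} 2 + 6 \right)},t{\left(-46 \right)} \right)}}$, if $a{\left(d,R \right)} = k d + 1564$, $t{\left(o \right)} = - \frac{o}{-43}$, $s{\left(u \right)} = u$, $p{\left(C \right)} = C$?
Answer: $- \frac{1753987}{5170} \approx -339.26$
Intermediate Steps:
$t{\left(o \right)} = \frac{o}{43}$ ($t{\left(o \right)} = - \frac{o \left(-1\right)}{43} = - \frac{\left(-1\right) o}{43} = \frac{o}{43}$)
$a{\left(d,R \right)} = 1564 - 1984 d$ ($a{\left(d,R \right)} = - 1984 d + 1564 = 1564 - 1984 d$)
$\frac{3507974}{a{\left(s{\left(p{\left(0 \right)} 2 + 6 \right)},t{\left(-46 \right)} \right)}} = \frac{3507974}{1564 - 1984 \left(0 \cdot 2 + 6\right)} = \frac{3507974}{1564 - 1984 \left(0 + 6\right)} = \frac{3507974}{1564 - 11904} = \frac{3507974}{-10340} = 3507974 \left(- \frac{1}{10340}\right) = - \frac{1753987}{5170}$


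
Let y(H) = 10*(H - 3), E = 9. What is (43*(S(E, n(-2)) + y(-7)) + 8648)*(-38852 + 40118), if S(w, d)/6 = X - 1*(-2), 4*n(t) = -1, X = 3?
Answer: 7137708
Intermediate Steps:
y(H) = -30 + 10*H (y(H) = 10*(-3 + H) = -30 + 10*H)
n(t) = -¼ (n(t) = (¼)*(-1) = -¼)
S(w, d) = 30 (S(w, d) = 6*(3 - 1*(-2)) = 6*(3 + 2) = 6*5 = 30)
(43*(S(E, n(-2)) + y(-7)) + 8648)*(-38852 + 40118) = (43*(30 + (-30 + 10*(-7))) + 8648)*(-38852 + 40118) = (43*(30 + (-30 - 70)) + 8648)*1266 = (43*(30 - 100) + 8648)*1266 = (43*(-70) + 8648)*1266 = (-3010 + 8648)*1266 = 5638*1266 = 7137708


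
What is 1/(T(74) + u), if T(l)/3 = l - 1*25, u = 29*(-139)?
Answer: -1/3884 ≈ -0.00025747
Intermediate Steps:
u = -4031
T(l) = -75 + 3*l (T(l) = 3*(l - 1*25) = 3*(l - 25) = 3*(-25 + l) = -75 + 3*l)
1/(T(74) + u) = 1/((-75 + 3*74) - 4031) = 1/((-75 + 222) - 4031) = 1/(147 - 4031) = 1/(-3884) = -1/3884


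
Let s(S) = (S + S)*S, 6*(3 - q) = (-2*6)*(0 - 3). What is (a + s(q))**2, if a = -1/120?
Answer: 4661281/14400 ≈ 323.70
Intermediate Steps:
q = -3 (q = 3 - (-2*6)*(0 - 3)/6 = 3 - (-2)*(-3) = 3 - 1/6*36 = 3 - 6 = -3)
s(S) = 2*S**2 (s(S) = (2*S)*S = 2*S**2)
a = -1/120 (a = -1*1/120 = -1/120 ≈ -0.0083333)
(a + s(q))**2 = (-1/120 + 2*(-3)**2)**2 = (-1/120 + 2*9)**2 = (-1/120 + 18)**2 = (2159/120)**2 = 4661281/14400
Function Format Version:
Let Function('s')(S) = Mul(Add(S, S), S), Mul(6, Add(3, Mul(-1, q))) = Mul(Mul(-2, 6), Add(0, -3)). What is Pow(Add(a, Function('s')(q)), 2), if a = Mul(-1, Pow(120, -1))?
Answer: Rational(4661281, 14400) ≈ 323.70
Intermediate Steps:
q = -3 (q = Add(3, Mul(Rational(-1, 6), Mul(Mul(-2, 6), Add(0, -3)))) = Add(3, Mul(Rational(-1, 6), Mul(-12, -3))) = Add(3, Mul(Rational(-1, 6), 36)) = Add(3, -6) = -3)
Function('s')(S) = Mul(2, Pow(S, 2)) (Function('s')(S) = Mul(Mul(2, S), S) = Mul(2, Pow(S, 2)))
a = Rational(-1, 120) (a = Mul(-1, Rational(1, 120)) = Rational(-1, 120) ≈ -0.0083333)
Pow(Add(a, Function('s')(q)), 2) = Pow(Add(Rational(-1, 120), Mul(2, Pow(-3, 2))), 2) = Pow(Add(Rational(-1, 120), Mul(2, 9)), 2) = Pow(Add(Rational(-1, 120), 18), 2) = Pow(Rational(2159, 120), 2) = Rational(4661281, 14400)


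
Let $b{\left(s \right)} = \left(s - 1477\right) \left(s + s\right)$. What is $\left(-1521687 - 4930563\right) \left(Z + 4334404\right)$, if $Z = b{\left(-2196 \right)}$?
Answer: $-132053167995000$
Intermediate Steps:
$b{\left(s \right)} = 2 s \left(-1477 + s\right)$ ($b{\left(s \right)} = \left(-1477 + s\right) 2 s = 2 s \left(-1477 + s\right)$)
$Z = 16131816$ ($Z = 2 \left(-2196\right) \left(-1477 - 2196\right) = 2 \left(-2196\right) \left(-3673\right) = 16131816$)
$\left(-1521687 - 4930563\right) \left(Z + 4334404\right) = \left(-1521687 - 4930563\right) \left(16131816 + 4334404\right) = \left(-6452250\right) 20466220 = -132053167995000$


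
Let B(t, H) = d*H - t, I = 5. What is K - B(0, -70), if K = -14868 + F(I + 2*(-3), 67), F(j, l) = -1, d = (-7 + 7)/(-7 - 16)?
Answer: -14869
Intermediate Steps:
d = 0 (d = 0/(-23) = 0*(-1/23) = 0)
B(t, H) = -t (B(t, H) = 0*H - t = 0 - t = -t)
K = -14869 (K = -14868 - 1 = -14869)
K - B(0, -70) = -14869 - (-1)*0 = -14869 - 1*0 = -14869 + 0 = -14869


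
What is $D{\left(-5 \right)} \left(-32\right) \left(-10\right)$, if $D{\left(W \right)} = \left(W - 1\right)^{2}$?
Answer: $11520$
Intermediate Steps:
$D{\left(W \right)} = \left(-1 + W\right)^{2}$
$D{\left(-5 \right)} \left(-32\right) \left(-10\right) = \left(-1 - 5\right)^{2} \left(-32\right) \left(-10\right) = \left(-6\right)^{2} \left(-32\right) \left(-10\right) = 36 \left(-32\right) \left(-10\right) = \left(-1152\right) \left(-10\right) = 11520$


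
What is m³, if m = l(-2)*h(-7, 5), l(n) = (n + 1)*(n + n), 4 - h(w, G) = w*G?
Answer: 3796416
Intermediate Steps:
h(w, G) = 4 - G*w (h(w, G) = 4 - w*G = 4 - G*w)
l(n) = 2*n*(1 + n) (l(n) = (1 + n)*(2*n) = 2*n*(1 + n))
m = 156 (m = (2*(-2)*(1 - 2))*(4 - 1*5*(-7)) = (2*(-2)*(-1))*(4 + 35) = 4*39 = 156)
m³ = 156³ = 3796416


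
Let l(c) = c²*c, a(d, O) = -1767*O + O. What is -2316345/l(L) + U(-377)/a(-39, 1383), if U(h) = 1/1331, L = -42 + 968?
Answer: -3764993487538243/1290606652014683784 ≈ -0.0029172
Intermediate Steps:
L = 926
a(d, O) = -1766*O
U(h) = 1/1331
l(c) = c³
-2316345/l(L) + U(-377)/a(-39, 1383) = -2316345/(926³) + 1/(1331*((-1766*1383))) = -2316345/794022776 + (1/1331)/(-2442378) = -2316345*1/794022776 + (1/1331)*(-1/2442378) = -2316345/794022776 - 1/3250805118 = -3764993487538243/1290606652014683784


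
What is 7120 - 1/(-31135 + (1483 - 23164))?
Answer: 376049921/52816 ≈ 7120.0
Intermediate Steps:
7120 - 1/(-31135 + (1483 - 23164)) = 7120 - 1/(-31135 - 21681) = 7120 - 1/(-52816) = 7120 - 1*(-1/52816) = 7120 + 1/52816 = 376049921/52816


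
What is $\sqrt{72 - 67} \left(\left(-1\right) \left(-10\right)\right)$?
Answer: $10 \sqrt{5} \approx 22.361$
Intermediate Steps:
$\sqrt{72 - 67} \left(\left(-1\right) \left(-10\right)\right) = \sqrt{5} \cdot 10 = 10 \sqrt{5}$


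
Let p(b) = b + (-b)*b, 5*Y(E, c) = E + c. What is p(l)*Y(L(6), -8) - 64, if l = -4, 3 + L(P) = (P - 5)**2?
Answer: -24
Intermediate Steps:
L(P) = -3 + (-5 + P)**2 (L(P) = -3 + (P - 5)**2 = -3 + (-5 + P)**2)
Y(E, c) = E/5 + c/5 (Y(E, c) = (E + c)/5 = E/5 + c/5)
p(b) = b - b**2
p(l)*Y(L(6), -8) - 64 = (-4*(1 - 1*(-4)))*((-3 + (-5 + 6)**2)/5 + (1/5)*(-8)) - 64 = (-4*(1 + 4))*((-3 + 1**2)/5 - 8/5) - 64 = (-4*5)*((-3 + 1)/5 - 8/5) - 64 = -20*((1/5)*(-2) - 8/5) - 64 = -20*(-2/5 - 8/5) - 64 = -20*(-2) - 64 = 40 - 64 = -24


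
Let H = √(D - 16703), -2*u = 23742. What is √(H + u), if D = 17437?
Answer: √(-11871 + √734) ≈ 108.83*I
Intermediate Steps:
u = -11871 (u = -½*23742 = -11871)
H = √734 (H = √(17437 - 16703) = √734 ≈ 27.092)
√(H + u) = √(√734 - 11871) = √(-11871 + √734)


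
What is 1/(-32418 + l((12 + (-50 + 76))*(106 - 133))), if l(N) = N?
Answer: -1/33444 ≈ -2.9901e-5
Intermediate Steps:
1/(-32418 + l((12 + (-50 + 76))*(106 - 133))) = 1/(-32418 + (12 + (-50 + 76))*(106 - 133)) = 1/(-32418 + (12 + 26)*(-27)) = 1/(-32418 + 38*(-27)) = 1/(-32418 - 1026) = 1/(-33444) = -1/33444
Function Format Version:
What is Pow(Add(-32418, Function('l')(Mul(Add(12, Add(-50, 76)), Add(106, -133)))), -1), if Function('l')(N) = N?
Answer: Rational(-1, 33444) ≈ -2.9901e-5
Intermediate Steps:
Pow(Add(-32418, Function('l')(Mul(Add(12, Add(-50, 76)), Add(106, -133)))), -1) = Pow(Add(-32418, Mul(Add(12, Add(-50, 76)), Add(106, -133))), -1) = Pow(Add(-32418, Mul(Add(12, 26), -27)), -1) = Pow(Add(-32418, Mul(38, -27)), -1) = Pow(Add(-32418, -1026), -1) = Pow(-33444, -1) = Rational(-1, 33444)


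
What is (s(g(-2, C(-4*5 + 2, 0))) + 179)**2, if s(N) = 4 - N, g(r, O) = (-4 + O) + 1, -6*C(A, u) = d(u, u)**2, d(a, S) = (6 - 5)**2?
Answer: 1247689/36 ≈ 34658.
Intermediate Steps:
d(a, S) = 1 (d(a, S) = 1**2 = 1)
C(A, u) = -1/6 (C(A, u) = -1/6*1**2 = -1/6*1 = -1/6)
g(r, O) = -3 + O
(s(g(-2, C(-4*5 + 2, 0))) + 179)**2 = ((4 - (-3 - 1/6)) + 179)**2 = ((4 - 1*(-19/6)) + 179)**2 = ((4 + 19/6) + 179)**2 = (43/6 + 179)**2 = (1117/6)**2 = 1247689/36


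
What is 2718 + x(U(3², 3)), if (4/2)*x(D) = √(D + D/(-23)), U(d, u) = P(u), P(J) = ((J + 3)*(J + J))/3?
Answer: 2718 + √1518/23 ≈ 2719.7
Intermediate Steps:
P(J) = 2*J*(3 + J)/3 (P(J) = ((3 + J)*(2*J))*(⅓) = (2*J*(3 + J))*(⅓) = 2*J*(3 + J)/3)
U(d, u) = 2*u*(3 + u)/3
x(D) = √506*√D/46 (x(D) = √(D + D/(-23))/2 = √(D + D*(-1/23))/2 = √(D - D/23)/2 = √(22*D/23)/2 = (√506*√D/23)/2 = √506*√D/46)
2718 + x(U(3², 3)) = 2718 + √506*√((⅔)*3*(3 + 3))/46 = 2718 + √506*√((⅔)*3*6)/46 = 2718 + √506*√12/46 = 2718 + √506*(2*√3)/46 = 2718 + √1518/23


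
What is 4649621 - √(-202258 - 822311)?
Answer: 4649621 - 9*I*√12649 ≈ 4.6496e+6 - 1012.2*I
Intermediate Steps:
4649621 - √(-202258 - 822311) = 4649621 - √(-1024569) = 4649621 - 9*I*√12649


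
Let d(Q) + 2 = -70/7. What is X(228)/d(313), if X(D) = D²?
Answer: -4332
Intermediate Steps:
d(Q) = -12 (d(Q) = -2 - 70/7 = -2 - 70*⅐ = -2 - 10 = -12)
X(228)/d(313) = 228²/(-12) = 51984*(-1/12) = -4332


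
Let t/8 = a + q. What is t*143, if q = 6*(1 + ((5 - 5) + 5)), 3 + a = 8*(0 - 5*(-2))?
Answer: 129272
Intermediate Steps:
a = 77 (a = -3 + 8*(0 - 5*(-2)) = -3 + 8*(0 + 10) = -3 + 8*10 = -3 + 80 = 77)
q = 36 (q = 6*(1 + (0 + 5)) = 6*(1 + 5) = 6*6 = 36)
t = 904 (t = 8*(77 + 36) = 8*113 = 904)
t*143 = 904*143 = 129272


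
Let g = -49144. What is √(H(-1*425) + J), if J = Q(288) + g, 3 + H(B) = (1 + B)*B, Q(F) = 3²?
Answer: √131062 ≈ 362.02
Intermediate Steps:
Q(F) = 9
H(B) = -3 + B*(1 + B) (H(B) = -3 + (1 + B)*B = -3 + B*(1 + B))
J = -49135 (J = 9 - 49144 = -49135)
√(H(-1*425) + J) = √((-3 - 1*425 + (-1*425)²) - 49135) = √((-3 - 425 + (-425)²) - 49135) = √((-3 - 425 + 180625) - 49135) = √(180197 - 49135) = √131062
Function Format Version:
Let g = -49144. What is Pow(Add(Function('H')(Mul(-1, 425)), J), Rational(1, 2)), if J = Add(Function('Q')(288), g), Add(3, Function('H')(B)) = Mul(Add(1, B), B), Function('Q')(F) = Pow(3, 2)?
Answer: Pow(131062, Rational(1, 2)) ≈ 362.02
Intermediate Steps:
Function('Q')(F) = 9
Function('H')(B) = Add(-3, Mul(B, Add(1, B))) (Function('H')(B) = Add(-3, Mul(Add(1, B), B)) = Add(-3, Mul(B, Add(1, B))))
J = -49135 (J = Add(9, -49144) = -49135)
Pow(Add(Function('H')(Mul(-1, 425)), J), Rational(1, 2)) = Pow(Add(Add(-3, Mul(-1, 425), Pow(Mul(-1, 425), 2)), -49135), Rational(1, 2)) = Pow(Add(Add(-3, -425, Pow(-425, 2)), -49135), Rational(1, 2)) = Pow(Add(Add(-3, -425, 180625), -49135), Rational(1, 2)) = Pow(Add(180197, -49135), Rational(1, 2)) = Pow(131062, Rational(1, 2))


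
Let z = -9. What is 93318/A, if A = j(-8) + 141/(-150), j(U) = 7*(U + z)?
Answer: -1555300/1999 ≈ -778.04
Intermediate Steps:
j(U) = -63 + 7*U (j(U) = 7*(U - 9) = 7*(-9 + U) = -63 + 7*U)
A = -5997/50 (A = (-63 + 7*(-8)) + 141/(-150) = (-63 - 56) + 141*(-1/150) = -119 - 47/50 = -5997/50 ≈ -119.94)
93318/A = 93318/(-5997/50) = 93318*(-50/5997) = -1555300/1999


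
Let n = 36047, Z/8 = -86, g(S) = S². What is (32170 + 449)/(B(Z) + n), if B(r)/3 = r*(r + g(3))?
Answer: 32619/1437503 ≈ 0.022691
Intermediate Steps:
Z = -688 (Z = 8*(-86) = -688)
B(r) = 3*r*(9 + r) (B(r) = 3*(r*(r + 3²)) = 3*(r*(r + 9)) = 3*(r*(9 + r)) = 3*r*(9 + r))
(32170 + 449)/(B(Z) + n) = (32170 + 449)/(3*(-688)*(9 - 688) + 36047) = 32619/(3*(-688)*(-679) + 36047) = 32619/(1401456 + 36047) = 32619/1437503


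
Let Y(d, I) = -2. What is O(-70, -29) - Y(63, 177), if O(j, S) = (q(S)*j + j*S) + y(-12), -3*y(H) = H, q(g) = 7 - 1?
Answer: 1616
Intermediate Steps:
q(g) = 6
y(H) = -H/3
O(j, S) = 4 + 6*j + S*j (O(j, S) = (6*j + j*S) - 1/3*(-12) = (6*j + S*j) + 4 = 4 + 6*j + S*j)
O(-70, -29) - Y(63, 177) = (4 + 6*(-70) - 29*(-70)) - 1*(-2) = (4 - 420 + 2030) + 2 = 1614 + 2 = 1616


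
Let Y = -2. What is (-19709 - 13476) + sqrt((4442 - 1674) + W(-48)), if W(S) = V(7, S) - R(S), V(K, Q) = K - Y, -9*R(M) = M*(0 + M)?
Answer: -33185 + 3*sqrt(337) ≈ -33130.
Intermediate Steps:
R(M) = -M**2/9 (R(M) = -M*(0 + M)/9 = -M*M/9 = -M**2/9)
V(K, Q) = 2 + K (V(K, Q) = K - 1*(-2) = K + 2 = 2 + K)
W(S) = 9 + S**2/9 (W(S) = (2 + 7) - (-1)*S**2/9 = 9 + S**2/9)
(-19709 - 13476) + sqrt((4442 - 1674) + W(-48)) = (-19709 - 13476) + sqrt((4442 - 1674) + (9 + (1/9)*(-48)**2)) = -33185 + sqrt(2768 + (9 + (1/9)*2304)) = -33185 + sqrt(2768 + (9 + 256)) = -33185 + sqrt(2768 + 265) = -33185 + sqrt(3033) = -33185 + 3*sqrt(337)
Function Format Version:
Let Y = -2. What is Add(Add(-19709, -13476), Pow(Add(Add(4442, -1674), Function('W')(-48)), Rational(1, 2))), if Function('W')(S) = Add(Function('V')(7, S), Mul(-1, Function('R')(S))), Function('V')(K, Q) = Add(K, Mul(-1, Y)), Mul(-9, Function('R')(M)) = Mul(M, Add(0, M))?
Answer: Add(-33185, Mul(3, Pow(337, Rational(1, 2)))) ≈ -33130.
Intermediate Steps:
Function('R')(M) = Mul(Rational(-1, 9), Pow(M, 2)) (Function('R')(M) = Mul(Rational(-1, 9), Mul(M, Add(0, M))) = Mul(Rational(-1, 9), Mul(M, M)) = Mul(Rational(-1, 9), Pow(M, 2)))
Function('V')(K, Q) = Add(2, K) (Function('V')(K, Q) = Add(K, Mul(-1, -2)) = Add(K, 2) = Add(2, K))
Function('W')(S) = Add(9, Mul(Rational(1, 9), Pow(S, 2))) (Function('W')(S) = Add(Add(2, 7), Mul(-1, Mul(Rational(-1, 9), Pow(S, 2)))) = Add(9, Mul(Rational(1, 9), Pow(S, 2))))
Add(Add(-19709, -13476), Pow(Add(Add(4442, -1674), Function('W')(-48)), Rational(1, 2))) = Add(Add(-19709, -13476), Pow(Add(Add(4442, -1674), Add(9, Mul(Rational(1, 9), Pow(-48, 2)))), Rational(1, 2))) = Add(-33185, Pow(Add(2768, Add(9, Mul(Rational(1, 9), 2304))), Rational(1, 2))) = Add(-33185, Pow(Add(2768, Add(9, 256)), Rational(1, 2))) = Add(-33185, Pow(Add(2768, 265), Rational(1, 2))) = Add(-33185, Pow(3033, Rational(1, 2))) = Add(-33185, Mul(3, Pow(337, Rational(1, 2))))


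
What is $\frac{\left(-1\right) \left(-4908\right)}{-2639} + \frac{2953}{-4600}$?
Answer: $- \frac{30369767}{12139400} \approx -2.5018$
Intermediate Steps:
$\frac{\left(-1\right) \left(-4908\right)}{-2639} + \frac{2953}{-4600} = 4908 \left(- \frac{1}{2639}\right) + 2953 \left(- \frac{1}{4600}\right) = - \frac{4908}{2639} - \frac{2953}{4600} = - \frac{30369767}{12139400}$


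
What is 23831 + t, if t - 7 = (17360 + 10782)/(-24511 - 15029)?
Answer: 471263189/19770 ≈ 23837.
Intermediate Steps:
t = 124319/19770 (t = 7 + (17360 + 10782)/(-24511 - 15029) = 7 + 28142/(-39540) = 7 + 28142*(-1/39540) = 7 - 14071/19770 = 124319/19770 ≈ 6.2883)
23831 + t = 23831 + 124319/19770 = 471263189/19770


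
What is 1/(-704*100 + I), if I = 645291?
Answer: 1/574891 ≈ 1.7395e-6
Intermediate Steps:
1/(-704*100 + I) = 1/(-704*100 + 645291) = 1/(-70400 + 645291) = 1/574891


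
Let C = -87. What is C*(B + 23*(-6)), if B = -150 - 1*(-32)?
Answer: 22272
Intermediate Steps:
B = -118 (B = -150 + 32 = -118)
C*(B + 23*(-6)) = -87*(-118 + 23*(-6)) = -87*(-118 - 138) = -87*(-256) = 22272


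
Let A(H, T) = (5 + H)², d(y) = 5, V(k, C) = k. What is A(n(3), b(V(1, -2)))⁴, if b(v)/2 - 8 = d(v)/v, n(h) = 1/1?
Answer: 1679616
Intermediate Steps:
n(h) = 1 (n(h) = 1*1 = 1)
b(v) = 16 + 10/v (b(v) = 16 + 2*(5/v) = 16 + 10/v)
A(n(3), b(V(1, -2)))⁴ = ((5 + 1)²)⁴ = (6²)⁴ = 36⁴ = 1679616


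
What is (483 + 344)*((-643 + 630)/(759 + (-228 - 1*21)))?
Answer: -10751/510 ≈ -21.080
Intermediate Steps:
(483 + 344)*((-643 + 630)/(759 + (-228 - 1*21))) = 827*(-13/(759 + (-228 - 21))) = 827*(-13/(759 - 249)) = 827*(-13/510) = -10751/510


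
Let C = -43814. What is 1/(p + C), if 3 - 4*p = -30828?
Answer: -4/144425 ≈ -2.7696e-5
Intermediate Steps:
p = 30831/4 (p = ¾ - ¼*(-30828) = ¾ + 7707 = 30831/4 ≈ 7707.8)
1/(p + C) = 1/(30831/4 - 43814) = 1/(-144425/4) = -4/144425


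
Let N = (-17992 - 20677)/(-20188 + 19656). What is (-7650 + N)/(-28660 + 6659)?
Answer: 4031131/11704532 ≈ 0.34441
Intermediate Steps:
N = 38669/532 (N = -38669/(-532) = -38669*(-1/532) = 38669/532 ≈ 72.686)
(-7650 + N)/(-28660 + 6659) = (-7650 + 38669/532)/(-28660 + 6659) = -4031131/532/(-22001) = -4031131/532*(-1/22001) = 4031131/11704532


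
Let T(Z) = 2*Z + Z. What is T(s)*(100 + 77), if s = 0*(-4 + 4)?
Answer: 0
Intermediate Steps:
s = 0 (s = 0*0 = 0)
T(Z) = 3*Z
T(s)*(100 + 77) = (3*0)*(100 + 77) = 0*177 = 0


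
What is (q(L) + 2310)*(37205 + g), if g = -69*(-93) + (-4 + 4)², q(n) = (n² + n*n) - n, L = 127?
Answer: 1502385302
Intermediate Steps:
q(n) = -n + 2*n² (q(n) = (n² + n²) - n = 2*n² - n = -n + 2*n²)
g = 6417 (g = 6417 + 0² = 6417 + 0 = 6417)
(q(L) + 2310)*(37205 + g) = (127*(-1 + 2*127) + 2310)*(37205 + 6417) = (127*(-1 + 254) + 2310)*43622 = (127*253 + 2310)*43622 = (32131 + 2310)*43622 = 34441*43622 = 1502385302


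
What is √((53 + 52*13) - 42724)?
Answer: I*√41995 ≈ 204.93*I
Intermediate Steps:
√((53 + 52*13) - 42724) = √((53 + 676) - 42724) = √(729 - 42724) = √(-41995) = I*√41995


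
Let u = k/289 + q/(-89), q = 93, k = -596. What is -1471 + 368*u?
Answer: -67246519/25721 ≈ -2614.5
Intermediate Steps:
u = -79921/25721 (u = -596/289 + 93/(-89) = -596*1/289 + 93*(-1/89) = -596/289 - 93/89 = -79921/25721 ≈ -3.1072)
-1471 + 368*u = -1471 + 368*(-79921/25721) = -1471 - 29410928/25721 = -67246519/25721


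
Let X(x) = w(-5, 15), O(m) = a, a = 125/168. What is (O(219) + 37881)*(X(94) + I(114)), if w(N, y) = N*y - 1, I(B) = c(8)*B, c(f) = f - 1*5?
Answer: 120918527/12 ≈ 1.0077e+7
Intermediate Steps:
c(f) = -5 + f (c(f) = f - 5 = -5 + f)
a = 125/168 (a = 125*(1/168) = 125/168 ≈ 0.74405)
O(m) = 125/168
I(B) = 3*B (I(B) = (-5 + 8)*B = 3*B)
w(N, y) = -1 + N*y
X(x) = -76 (X(x) = -1 - 5*15 = -1 - 75 = -76)
(O(219) + 37881)*(X(94) + I(114)) = (125/168 + 37881)*(-76 + 3*114) = 6364133*(-76 + 342)/168 = (6364133/168)*266 = 120918527/12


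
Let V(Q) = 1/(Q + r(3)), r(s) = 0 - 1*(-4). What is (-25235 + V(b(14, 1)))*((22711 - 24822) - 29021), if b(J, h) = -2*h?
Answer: 785600454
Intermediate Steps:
r(s) = 4 (r(s) = 0 + 4 = 4)
V(Q) = 1/(4 + Q) (V(Q) = 1/(Q + 4) = 1/(4 + Q))
(-25235 + V(b(14, 1)))*((22711 - 24822) - 29021) = (-25235 + 1/(4 - 2*1))*((22711 - 24822) - 29021) = (-25235 + 1/(4 - 2))*(-2111 - 29021) = (-25235 + 1/2)*(-31132) = (-25235 + ½)*(-31132) = -50469/2*(-31132) = 785600454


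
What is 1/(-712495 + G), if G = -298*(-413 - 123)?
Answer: -1/552767 ≈ -1.8091e-6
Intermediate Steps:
G = 159728 (G = -298*(-536) = 159728)
1/(-712495 + G) = 1/(-712495 + 159728) = 1/(-552767) = -1/552767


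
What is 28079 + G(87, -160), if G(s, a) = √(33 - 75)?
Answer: 28079 + I*√42 ≈ 28079.0 + 6.4807*I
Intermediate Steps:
G(s, a) = I*√42 (G(s, a) = √(-42) = I*√42)
28079 + G(87, -160) = 28079 + I*√42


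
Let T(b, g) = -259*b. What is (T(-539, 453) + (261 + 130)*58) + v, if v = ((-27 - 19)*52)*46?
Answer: 52247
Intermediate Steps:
v = -110032 (v = -46*52*46 = -2392*46 = -110032)
(T(-539, 453) + (261 + 130)*58) + v = (-259*(-539) + (261 + 130)*58) - 110032 = (139601 + 391*58) - 110032 = (139601 + 22678) - 110032 = 162279 - 110032 = 52247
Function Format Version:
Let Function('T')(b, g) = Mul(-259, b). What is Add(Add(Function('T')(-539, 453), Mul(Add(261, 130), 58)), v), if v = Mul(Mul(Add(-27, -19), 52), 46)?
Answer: 52247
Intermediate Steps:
v = -110032 (v = Mul(Mul(-46, 52), 46) = Mul(-2392, 46) = -110032)
Add(Add(Function('T')(-539, 453), Mul(Add(261, 130), 58)), v) = Add(Add(Mul(-259, -539), Mul(Add(261, 130), 58)), -110032) = Add(Add(139601, Mul(391, 58)), -110032) = Add(Add(139601, 22678), -110032) = Add(162279, -110032) = 52247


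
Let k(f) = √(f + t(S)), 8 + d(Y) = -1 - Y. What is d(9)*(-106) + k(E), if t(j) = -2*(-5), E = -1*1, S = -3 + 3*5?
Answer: 1911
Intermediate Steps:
S = 12 (S = -3 + 15 = 12)
d(Y) = -9 - Y (d(Y) = -8 + (-1 - Y) = -9 - Y)
E = -1
t(j) = 10
k(f) = √(10 + f) (k(f) = √(f + 10) = √(10 + f))
d(9)*(-106) + k(E) = (-9 - 1*9)*(-106) + √(10 - 1) = (-9 - 9)*(-106) + √9 = -18*(-106) + 3 = 1908 + 3 = 1911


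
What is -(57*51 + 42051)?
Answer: -44958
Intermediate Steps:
-(57*51 + 42051) = -(2907 + 42051) = -1*44958 = -44958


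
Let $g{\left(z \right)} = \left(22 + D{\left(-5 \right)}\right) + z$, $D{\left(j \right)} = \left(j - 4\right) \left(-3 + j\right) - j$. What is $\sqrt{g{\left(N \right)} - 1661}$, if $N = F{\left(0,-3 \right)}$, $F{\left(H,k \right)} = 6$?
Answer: $2 i \sqrt{389} \approx 39.446 i$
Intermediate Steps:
$D{\left(j \right)} = - j + \left(-4 + j\right) \left(-3 + j\right)$ ($D{\left(j \right)} = \left(-4 + j\right) \left(-3 + j\right) - j = - j + \left(-4 + j\right) \left(-3 + j\right)$)
$N = 6$
$g{\left(z \right)} = 99 + z$ ($g{\left(z \right)} = \left(22 + \left(12 + \left(-5\right)^{2} - -40\right)\right) + z = \left(22 + \left(12 + 25 + 40\right)\right) + z = \left(22 + 77\right) + z = 99 + z$)
$\sqrt{g{\left(N \right)} - 1661} = \sqrt{\left(99 + 6\right) - 1661} = \sqrt{105 - 1661} = \sqrt{-1556} = 2 i \sqrt{389}$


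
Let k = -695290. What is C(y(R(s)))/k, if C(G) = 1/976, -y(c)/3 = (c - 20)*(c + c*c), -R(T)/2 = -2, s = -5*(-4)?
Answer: -1/678603040 ≈ -1.4736e-9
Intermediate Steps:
s = 20
R(T) = 4 (R(T) = -2*(-2) = 4)
y(c) = -3*(-20 + c)*(c + c²) (y(c) = -3*(c - 20)*(c + c*c) = -3*(-20 + c)*(c + c²))
C(G) = 1/976
C(y(R(s)))/k = (1/976)/(-695290) = (1/976)*(-1/695290) = -1/678603040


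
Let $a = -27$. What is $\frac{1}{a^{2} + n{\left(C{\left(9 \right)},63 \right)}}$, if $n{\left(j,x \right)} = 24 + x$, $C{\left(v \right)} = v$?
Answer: $\frac{1}{816} \approx 0.0012255$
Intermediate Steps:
$\frac{1}{a^{2} + n{\left(C{\left(9 \right)},63 \right)}} = \frac{1}{\left(-27\right)^{2} + \left(24 + 63\right)} = \frac{1}{729 + 87} = \frac{1}{816}$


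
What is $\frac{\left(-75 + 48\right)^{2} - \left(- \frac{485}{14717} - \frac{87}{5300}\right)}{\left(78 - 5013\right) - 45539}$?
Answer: $- \frac{56865923779}{3936977047400} \approx -0.014444$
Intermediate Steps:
$\frac{\left(-75 + 48\right)^{2} - \left(- \frac{485}{14717} - \frac{87}{5300}\right)}{\left(78 - 5013\right) - 45539} = \frac{\left(-27\right)^{2} - - \frac{3850879}{78000100}}{-4935 - 45539} = \frac{729 + \left(\frac{87}{5300} + \frac{485}{14717}\right)}{-50474} = \left(729 + \frac{3850879}{78000100}\right) \left(- \frac{1}{50474}\right) = \frac{56865923779}{78000100} \left(- \frac{1}{50474}\right) = - \frac{56865923779}{3936977047400}$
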